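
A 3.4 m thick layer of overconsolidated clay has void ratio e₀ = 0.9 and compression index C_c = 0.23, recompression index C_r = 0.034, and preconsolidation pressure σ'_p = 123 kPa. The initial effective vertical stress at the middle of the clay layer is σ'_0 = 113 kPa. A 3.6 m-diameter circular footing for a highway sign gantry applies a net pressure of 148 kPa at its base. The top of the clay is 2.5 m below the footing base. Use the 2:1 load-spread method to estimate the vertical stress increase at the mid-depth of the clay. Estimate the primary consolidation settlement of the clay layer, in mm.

S_c ≈ 31.1 mm

Mid-depth of clay below the footing base: z = 2.5 + 3.4/2 = 4.2 m.
Stress increase at mid-clay by the 2:1 spreading method:
Δσ ≈ qD²/(D+z)² = 148×3.6²/(3.6+4.2)² = 31.527 kPa
Final effective stress: σ'_f = 113 + 31.527 = 144.53 kPa.
σ'_f = 144.53 > σ'_p = 123 kPa, so the stress path crosses the preconsolidation pressure — recompression up to σ'_p, then virgin compression beyond:
S_c = H/(1+e₀)·[C_r·log₁₀(σ'_p/σ'_0) + C_c·log₁₀(σ'_f/σ'_p)]
    = 3.4/1.9 × [0.034×log₁₀(123/113) + 0.23×log₁₀(144.53/123)]
    = 1.7895 × [0.0012521 + 0.016112] = 0.03107 m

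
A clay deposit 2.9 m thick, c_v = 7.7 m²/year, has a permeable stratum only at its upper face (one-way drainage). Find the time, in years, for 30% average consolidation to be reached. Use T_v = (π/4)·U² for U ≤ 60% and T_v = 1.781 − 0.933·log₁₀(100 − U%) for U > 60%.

Drainage path length: H_d = H = 2.9 m (single drainage).
U ≤ 60%: T_v = (π/4)·U² = (π/4)×0.3² = 0.070686.
t = T_v·H_d²/c_v = 0.070686×2.9²/7.7 = 0.0772 years.

t ≈ 0.0772 years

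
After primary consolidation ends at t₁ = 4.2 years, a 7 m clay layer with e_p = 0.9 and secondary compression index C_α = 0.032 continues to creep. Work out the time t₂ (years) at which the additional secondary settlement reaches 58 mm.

t₂ ≈ 13 years

S_s = C_α·H/(1+e_p)·log₁₀(t₂/t₁) ⇒ log₁₀(t₂/t₁) = S_s·(1+e_p)/(C_α·H).
log₁₀(t₂/t₁) = 0.058 × (1+0.9) / (0.032×7) = 0.492
t₂ = t₁ × 10^0.492 = 4.2 × 3.104 = 13.04 years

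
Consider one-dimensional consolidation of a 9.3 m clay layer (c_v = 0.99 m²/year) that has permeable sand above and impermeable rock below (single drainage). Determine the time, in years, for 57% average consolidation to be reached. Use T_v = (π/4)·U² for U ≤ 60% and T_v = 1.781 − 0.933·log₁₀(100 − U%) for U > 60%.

t ≈ 22.3 years

Drainage path length: H_d = H = 9.3 m (single drainage).
U ≤ 60%: T_v = (π/4)·U² = (π/4)×0.57² = 0.25518.
t = T_v·H_d²/c_v = 0.25518×9.3²/0.99 = 22.29 years.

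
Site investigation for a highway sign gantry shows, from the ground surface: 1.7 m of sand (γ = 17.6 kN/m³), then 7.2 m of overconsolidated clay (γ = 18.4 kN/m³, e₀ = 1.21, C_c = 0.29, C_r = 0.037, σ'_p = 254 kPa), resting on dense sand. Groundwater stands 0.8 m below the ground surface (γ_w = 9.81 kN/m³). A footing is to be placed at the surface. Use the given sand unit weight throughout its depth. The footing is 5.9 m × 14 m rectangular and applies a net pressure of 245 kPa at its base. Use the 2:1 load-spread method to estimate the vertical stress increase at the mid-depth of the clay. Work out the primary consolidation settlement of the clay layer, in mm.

S_c ≈ 53.9 mm

Mid-depth of clay below the ground surface: z = 1.7 + 7.2/2 = 5.3 m.
Total vertical stress at mid-clay: σ_v = 17.6×1.7 + 18.4×3.6 = 96.16 kPa.
Pore pressure: u = 9.81×(5.3 − 0.8) = 44.145 kPa.
Initial effective stress: σ'_0 = σ_v − u = 96.16 − 44.145 = 52.015 kPa.
Stress increase at mid-clay by the 2:1 spreading method:
Δσ = qBL/((B+z)(L+z)) = 245×5.9×14/((5.9+5.3)(14+5.3)) = 93.62 kPa
Final effective stress: σ'_f = 52.015 + 93.62 = 145.63 kPa.
σ'_f = 145.63 ≤ σ'_p = 254 kPa, so the clay remains overconsolidated and only the recompression index applies:
S_c = C_r·H/(1+e₀)·log₁₀(σ'_f/σ'_0) = 0.037×7.2/2.21×log₁₀(145.63/52.015)
    = 0.12054 × 0.44712 = 0.0539 m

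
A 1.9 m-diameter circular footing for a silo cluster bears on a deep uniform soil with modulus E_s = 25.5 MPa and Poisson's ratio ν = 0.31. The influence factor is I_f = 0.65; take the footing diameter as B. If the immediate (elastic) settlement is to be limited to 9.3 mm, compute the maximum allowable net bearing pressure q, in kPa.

E_s = 25.5 MPa = 25500 kPa.
S_e = q·B·(1−ν²)/E_s · I_f  ⇒  q = S_e·E_s / (B·(1−ν²)·I_f).
q = 0.0093 × 25500 / (1.9 × 0.9039 × 0.65) = 212.4 kPa

q ≈ 212 kPa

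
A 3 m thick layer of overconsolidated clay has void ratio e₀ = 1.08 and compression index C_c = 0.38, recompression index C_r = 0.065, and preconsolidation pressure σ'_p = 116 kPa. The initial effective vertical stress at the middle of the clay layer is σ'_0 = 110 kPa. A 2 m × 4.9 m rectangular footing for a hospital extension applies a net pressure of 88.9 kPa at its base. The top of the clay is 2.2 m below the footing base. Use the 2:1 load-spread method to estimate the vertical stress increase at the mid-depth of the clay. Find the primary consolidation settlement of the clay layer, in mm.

S_c ≈ 25.2 mm

Mid-depth of clay below the footing base: z = 2.2 + 3/2 = 3.7 m.
Stress increase at mid-clay by the 2:1 spreading method:
Δσ = qBL/((B+z)(L+z)) = 88.9×2×4.9/((2+3.7)(4.9+3.7)) = 17.773 kPa
Final effective stress: σ'_f = 110 + 17.773 = 127.77 kPa.
σ'_f = 127.77 > σ'_p = 116 kPa, so the stress path crosses the preconsolidation pressure — recompression up to σ'_p, then virgin compression beyond:
S_c = H/(1+e₀)·[C_r·log₁₀(σ'_p/σ'_0) + C_c·log₁₀(σ'_f/σ'_p)]
    = 3/2.08 × [0.065×log₁₀(116/110) + 0.38×log₁₀(127.77/116)]
    = 1.4423 × [0.0014992 + 0.015949] = 0.02517 m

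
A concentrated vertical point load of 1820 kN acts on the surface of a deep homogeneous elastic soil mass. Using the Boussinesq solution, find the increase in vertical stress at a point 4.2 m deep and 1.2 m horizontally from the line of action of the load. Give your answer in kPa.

Boussinesq vertical stress below a point load on an elastic half-space:
Δσ_z = 3P/(2πz²) · [1 + (r/z)²]^(−5/2)
r/z = 1.2/4.2 = 0.28571; [1+(r/z)²]^(−5/2) = 0.82187.
Δσ_z = 3×1820/(2π×4.2²) × 0.82187 = 49.262 × 0.82187 = 40.49 kPa

Δσ_z ≈ 40.5 kPa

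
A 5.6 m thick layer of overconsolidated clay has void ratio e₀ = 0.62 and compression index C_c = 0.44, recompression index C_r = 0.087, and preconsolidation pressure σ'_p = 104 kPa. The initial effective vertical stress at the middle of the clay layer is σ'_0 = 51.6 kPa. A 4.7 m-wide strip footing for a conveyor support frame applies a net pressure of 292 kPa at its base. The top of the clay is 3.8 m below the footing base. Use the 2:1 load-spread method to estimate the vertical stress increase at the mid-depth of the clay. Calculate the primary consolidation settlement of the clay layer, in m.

Mid-depth of clay below the footing base: z = 3.8 + 5.6/2 = 6.6 m.
Stress increase at mid-clay by the 2:1 spreading method:
Δσ = qB/(B+z) = 292×4.7/(4.7+6.6) = 121.45 kPa
Final effective stress: σ'_f = 51.6 + 121.45 = 173.05 kPa.
σ'_f = 173.05 > σ'_p = 104 kPa, so the stress path crosses the preconsolidation pressure — recompression up to σ'_p, then virgin compression beyond:
S_c = H/(1+e₀)·[C_r·log₁₀(σ'_p/σ'_0) + C_c·log₁₀(σ'_f/σ'_p)]
    = 5.6/1.62 × [0.087×log₁₀(104/51.6) + 0.44×log₁₀(173.05/104)]
    = 3.4568 × [0.026481 + 0.097301] = 0.4279 m

S_c ≈ 0.428 m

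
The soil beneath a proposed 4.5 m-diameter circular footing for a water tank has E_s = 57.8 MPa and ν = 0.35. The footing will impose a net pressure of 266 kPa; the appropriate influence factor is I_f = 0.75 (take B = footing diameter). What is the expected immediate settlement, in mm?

S_e ≈ 13.6 mm

Immediate (elastic) settlement: S_e = q·B·(1−ν²)/E_s · I_f.
E_s = 57.8 MPa = 57800 kPa.
S_e = 266 × 4.5 × (1 − 0.35²) / 57800 × 0.75
    = 266 × 4.5 × 0.8775 / 57800 × 0.75
    = 0.01363 m = 13.63 mm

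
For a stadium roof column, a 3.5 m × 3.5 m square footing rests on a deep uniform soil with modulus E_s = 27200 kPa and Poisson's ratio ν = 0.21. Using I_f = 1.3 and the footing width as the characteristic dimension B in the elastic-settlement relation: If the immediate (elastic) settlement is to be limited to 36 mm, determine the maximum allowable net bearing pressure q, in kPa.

q ≈ 225 kPa

S_e = q·B·(1−ν²)/E_s · I_f  ⇒  q = S_e·E_s / (B·(1−ν²)·I_f).
q = 0.036 × 27200 / (3.5 × 0.9559 × 1.3) = 225.1 kPa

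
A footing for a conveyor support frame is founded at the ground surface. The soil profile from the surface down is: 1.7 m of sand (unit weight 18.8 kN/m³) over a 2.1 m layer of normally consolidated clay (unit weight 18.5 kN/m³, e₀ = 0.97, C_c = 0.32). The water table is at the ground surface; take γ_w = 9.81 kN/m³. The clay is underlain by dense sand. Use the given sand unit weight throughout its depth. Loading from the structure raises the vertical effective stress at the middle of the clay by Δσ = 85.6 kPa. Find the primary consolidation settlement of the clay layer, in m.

Mid-depth of clay below the ground surface: z = 1.7 + 2.1/2 = 2.75 m.
Total vertical stress at mid-clay: σ_v = 18.8×1.7 + 18.5×1.05 = 51.385 kPa.
Pore pressure: u = 9.81×(2.75 − 0) = 26.978 kPa.
Initial effective stress: σ'_0 = σ_v − u = 51.385 − 26.978 = 24.407 kPa.
Final effective stress: σ'_f = σ'_0 + Δσ = 24.407 + 85.6 = 110.01 kPa.
Normally consolidated clay, so the full stress increment lies on the virgin compression line:
S_c = C_c·H/(1+e₀)·log₁₀(σ'_f/σ'_0) = 0.32×2.1/(1+0.97)×log₁₀(110.01/24.407)
    = 0.34112 × 0.65392 = 0.2231 m

S_c ≈ 0.223 m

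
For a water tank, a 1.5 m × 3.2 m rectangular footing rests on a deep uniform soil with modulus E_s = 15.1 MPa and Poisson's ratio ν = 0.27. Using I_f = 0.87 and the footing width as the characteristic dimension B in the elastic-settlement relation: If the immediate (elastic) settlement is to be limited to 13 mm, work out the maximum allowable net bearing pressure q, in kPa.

q ≈ 162 kPa

E_s = 15.1 MPa = 15100 kPa.
S_e = q·B·(1−ν²)/E_s · I_f  ⇒  q = S_e·E_s / (B·(1−ν²)·I_f).
q = 0.013 × 15100 / (1.5 × 0.9271 × 0.87) = 162.2 kPa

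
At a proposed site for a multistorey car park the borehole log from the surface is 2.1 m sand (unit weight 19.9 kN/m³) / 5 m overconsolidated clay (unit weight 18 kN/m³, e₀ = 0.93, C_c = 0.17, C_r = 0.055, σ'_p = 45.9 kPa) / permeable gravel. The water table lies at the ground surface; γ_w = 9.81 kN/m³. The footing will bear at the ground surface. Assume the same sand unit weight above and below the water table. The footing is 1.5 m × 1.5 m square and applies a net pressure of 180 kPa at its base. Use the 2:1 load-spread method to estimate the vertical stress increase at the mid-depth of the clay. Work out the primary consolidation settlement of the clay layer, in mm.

Mid-depth of clay below the ground surface: z = 2.1 + 5/2 = 4.6 m.
Total vertical stress at mid-clay: σ_v = 19.9×2.1 + 18×2.5 = 86.79 kPa.
Pore pressure: u = 9.81×(4.6 − 0) = 45.126 kPa.
Initial effective stress: σ'_0 = σ_v − u = 86.79 − 45.126 = 41.664 kPa.
Stress increase at mid-clay by the 2:1 spreading method:
Δσ = qBL/((B+z)(L+z)) = 180×1.5×1.5/((1.5+4.6)(1.5+4.6)) = 10.884 kPa
Final effective stress: σ'_f = 41.664 + 10.884 = 52.548 kPa.
σ'_f = 52.548 > σ'_p = 45.9 kPa, so the stress path crosses the preconsolidation pressure — recompression up to σ'_p, then virgin compression beyond:
S_c = H/(1+e₀)·[C_r·log₁₀(σ'_p/σ'_0) + C_c·log₁₀(σ'_f/σ'_p)]
    = 5/1.93 × [0.055×log₁₀(45.9/41.664) + 0.17×log₁₀(52.548/45.9)]
    = 2.5907 × [0.0023128 + 0.0099864] = 0.03186 m

S_c ≈ 31.9 mm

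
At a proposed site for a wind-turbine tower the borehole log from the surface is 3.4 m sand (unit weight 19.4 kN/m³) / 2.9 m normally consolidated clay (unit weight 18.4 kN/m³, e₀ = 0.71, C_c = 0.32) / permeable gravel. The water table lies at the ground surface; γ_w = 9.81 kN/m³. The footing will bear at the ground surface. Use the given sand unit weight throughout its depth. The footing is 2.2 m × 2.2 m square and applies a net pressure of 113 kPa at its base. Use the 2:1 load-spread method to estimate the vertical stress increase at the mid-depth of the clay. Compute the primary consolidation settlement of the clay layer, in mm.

S_c ≈ 51.5 mm

Mid-depth of clay below the ground surface: z = 3.4 + 2.9/2 = 4.85 m.
Total vertical stress at mid-clay: σ_v = 19.4×3.4 + 18.4×1.45 = 92.64 kPa.
Pore pressure: u = 9.81×(4.85 − 0) = 47.578 kPa.
Initial effective stress: σ'_0 = σ_v − u = 92.64 − 47.578 = 45.062 kPa.
Stress increase at mid-clay by the 2:1 spreading method:
Δσ = qBL/((B+z)(L+z)) = 113×2.2×2.2/((2.2+4.85)(2.2+4.85)) = 11.004 kPa
Final effective stress: σ'_f = σ'_0 + Δσ = 45.062 + 11.004 = 56.066 kPa.
Normally consolidated clay, so the full stress increment lies on the virgin compression line:
S_c = C_c·H/(1+e₀)·log₁₀(σ'_f/σ'_0) = 0.32×2.9/(1+0.71)×log₁₀(56.066/45.062)
    = 0.54269 × 0.094889 = 0.0515 m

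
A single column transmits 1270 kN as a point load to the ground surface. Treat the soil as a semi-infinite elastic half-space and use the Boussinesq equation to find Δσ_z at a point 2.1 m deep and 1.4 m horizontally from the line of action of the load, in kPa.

Δσ_z ≈ 54.8 kPa

Boussinesq vertical stress below a point load on an elastic half-space:
Δσ_z = 3P/(2πz²) · [1 + (r/z)²]^(−5/2)
r/z = 1.4/2.1 = 0.66667; [1+(r/z)²]^(−5/2) = 0.39879.
Δσ_z = 3×1270/(2π×2.1²) × 0.39879 = 137.5 × 0.39879 = 54.83 kPa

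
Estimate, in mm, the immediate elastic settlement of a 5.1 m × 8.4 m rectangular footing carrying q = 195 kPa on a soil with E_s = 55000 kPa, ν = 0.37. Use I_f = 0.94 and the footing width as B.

Immediate (elastic) settlement: S_e = q·B·(1−ν²)/E_s · I_f.
S_e = 195 × 5.1 × (1 − 0.37²) / 55000 × 0.94
    = 195 × 5.1 × 0.8631 / 55000 × 0.94
    = 0.01467 m = 14.67 mm

S_e ≈ 14.7 mm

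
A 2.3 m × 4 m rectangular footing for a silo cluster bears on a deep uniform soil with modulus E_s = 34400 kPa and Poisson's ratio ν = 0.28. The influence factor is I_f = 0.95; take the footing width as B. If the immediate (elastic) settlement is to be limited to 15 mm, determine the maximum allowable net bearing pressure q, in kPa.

S_e = q·B·(1−ν²)/E_s · I_f  ⇒  q = S_e·E_s / (B·(1−ν²)·I_f).
q = 0.015 × 34400 / (2.3 × 0.9216 × 0.95) = 256.2 kPa

q ≈ 256 kPa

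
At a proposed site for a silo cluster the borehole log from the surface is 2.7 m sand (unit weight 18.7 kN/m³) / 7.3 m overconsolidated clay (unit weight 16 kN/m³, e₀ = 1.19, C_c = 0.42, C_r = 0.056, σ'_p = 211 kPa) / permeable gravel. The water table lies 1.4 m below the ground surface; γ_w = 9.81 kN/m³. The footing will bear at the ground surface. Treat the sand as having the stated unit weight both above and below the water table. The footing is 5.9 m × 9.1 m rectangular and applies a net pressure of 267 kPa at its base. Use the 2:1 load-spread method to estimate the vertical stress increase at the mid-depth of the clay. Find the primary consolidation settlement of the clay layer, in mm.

S_c ≈ 65.9 mm

Mid-depth of clay below the ground surface: z = 2.7 + 7.3/2 = 6.35 m.
Total vertical stress at mid-clay: σ_v = 18.7×2.7 + 16×3.65 = 108.89 kPa.
Pore pressure: u = 9.81×(6.35 − 1.4) = 48.56 kPa.
Initial effective stress: σ'_0 = σ_v − u = 108.89 − 48.56 = 60.33 kPa.
Stress increase at mid-clay by the 2:1 spreading method:
Δσ = qBL/((B+z)(L+z)) = 267×5.9×9.1/((5.9+6.35)(9.1+6.35)) = 75.743 kPa
Final effective stress: σ'_f = 60.33 + 75.743 = 136.07 kPa.
σ'_f = 136.07 ≤ σ'_p = 211 kPa, so the clay remains overconsolidated and only the recompression index applies:
S_c = C_r·H/(1+e₀)·log₁₀(σ'_f/σ'_0) = 0.056×7.3/2.19×log₁₀(136.07/60.33)
    = 0.18666 × 0.35323 = 0.06594 m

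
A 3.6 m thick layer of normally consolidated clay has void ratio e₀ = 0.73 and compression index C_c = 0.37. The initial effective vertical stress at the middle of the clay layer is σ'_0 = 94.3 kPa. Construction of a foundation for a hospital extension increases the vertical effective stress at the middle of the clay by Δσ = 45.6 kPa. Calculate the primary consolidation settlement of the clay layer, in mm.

S_c ≈ 132 mm

Final effective stress: σ'_f = σ'_0 + Δσ = 94.3 + 45.6 = 139.9 kPa.
Normally consolidated clay, so the full stress increment lies on the virgin compression line:
S_c = C_c·H/(1+e₀)·log₁₀(σ'_f/σ'_0) = 0.37×3.6/(1+0.73)×log₁₀(139.9/94.3)
    = 0.76994 × 0.17131 = 0.1319 m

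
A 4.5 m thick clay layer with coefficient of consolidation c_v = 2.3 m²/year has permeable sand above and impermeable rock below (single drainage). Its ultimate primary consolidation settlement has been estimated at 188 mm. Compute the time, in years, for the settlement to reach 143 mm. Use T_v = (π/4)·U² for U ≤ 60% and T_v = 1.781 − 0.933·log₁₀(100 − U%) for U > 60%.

t ≈ 4.35 years

Drainage path length: H_d = H = 4.5 m (single drainage).
U = S(t)/S_ult = 143/188 = 0.7606.
U > 60%: T_v = 1.781 − 0.933·log₁₀(100 − 76.064) = 0.49434.
t = T_v·H_d²/c_v = 0.49434×4.5²/2.3 = 4.352 years.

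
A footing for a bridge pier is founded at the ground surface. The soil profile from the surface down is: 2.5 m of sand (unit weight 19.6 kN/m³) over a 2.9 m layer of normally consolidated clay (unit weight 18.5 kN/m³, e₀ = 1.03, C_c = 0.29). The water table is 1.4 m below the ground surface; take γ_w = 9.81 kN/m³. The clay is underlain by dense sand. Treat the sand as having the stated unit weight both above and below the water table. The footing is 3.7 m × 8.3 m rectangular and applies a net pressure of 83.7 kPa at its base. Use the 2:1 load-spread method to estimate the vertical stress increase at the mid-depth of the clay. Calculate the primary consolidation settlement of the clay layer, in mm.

S_c ≈ 77.7 mm

Mid-depth of clay below the ground surface: z = 2.5 + 2.9/2 = 3.95 m.
Total vertical stress at mid-clay: σ_v = 19.6×2.5 + 18.5×1.45 = 75.825 kPa.
Pore pressure: u = 9.81×(3.95 − 1.4) = 25.015 kPa.
Initial effective stress: σ'_0 = σ_v − u = 75.825 − 25.015 = 50.81 kPa.
Stress increase at mid-clay by the 2:1 spreading method:
Δσ = qBL/((B+z)(L+z)) = 83.7×3.7×8.3/((3.7+3.95)(8.3+3.95)) = 27.429 kPa
Final effective stress: σ'_f = σ'_0 + Δσ = 50.81 + 27.429 = 78.239 kPa.
Normally consolidated clay, so the full stress increment lies on the virgin compression line:
S_c = C_c·H/(1+e₀)·log₁₀(σ'_f/σ'_0) = 0.29×2.9/(1+1.03)×log₁₀(78.239/50.81)
    = 0.41429 × 0.18747 = 0.07767 m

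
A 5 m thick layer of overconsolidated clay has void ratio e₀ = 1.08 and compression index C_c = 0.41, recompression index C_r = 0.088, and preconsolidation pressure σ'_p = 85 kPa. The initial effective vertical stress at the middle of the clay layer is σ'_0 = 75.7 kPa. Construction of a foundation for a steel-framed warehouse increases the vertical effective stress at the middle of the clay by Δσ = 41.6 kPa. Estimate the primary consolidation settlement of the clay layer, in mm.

S_c ≈ 149 mm

Final effective stress: σ'_f = 75.7 + 41.6 = 117.3 kPa.
σ'_f = 117.3 > σ'_p = 85 kPa, so the stress path crosses the preconsolidation pressure — recompression up to σ'_p, then virgin compression beyond:
S_c = H/(1+e₀)·[C_r·log₁₀(σ'_p/σ'_0) + C_c·log₁₀(σ'_f/σ'_p)]
    = 5/2.08 × [0.088×log₁₀(85/75.7) + 0.41×log₁₀(117.3/85)]
    = 2.4038 × [0.0044284 + 0.05735] = 0.1485 m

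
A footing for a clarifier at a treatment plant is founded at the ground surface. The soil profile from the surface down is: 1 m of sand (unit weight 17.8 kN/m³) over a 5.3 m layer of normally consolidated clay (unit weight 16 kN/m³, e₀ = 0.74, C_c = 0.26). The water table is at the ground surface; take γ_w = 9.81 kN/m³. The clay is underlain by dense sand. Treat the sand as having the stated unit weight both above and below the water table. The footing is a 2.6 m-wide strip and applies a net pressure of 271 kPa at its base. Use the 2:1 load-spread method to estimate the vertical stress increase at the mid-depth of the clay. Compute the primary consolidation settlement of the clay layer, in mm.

S_c ≈ 594 mm

Mid-depth of clay below the ground surface: z = 1 + 5.3/2 = 3.65 m.
Total vertical stress at mid-clay: σ_v = 17.8×1 + 16×2.65 = 60.2 kPa.
Pore pressure: u = 9.81×(3.65 − 0) = 35.806 kPa.
Initial effective stress: σ'_0 = σ_v − u = 60.2 − 35.806 = 24.394 kPa.
Stress increase at mid-clay by the 2:1 spreading method:
Δσ = qB/(B+z) = 271×2.6/(2.6+3.65) = 112.74 kPa
Final effective stress: σ'_f = σ'_0 + Δσ = 24.394 + 112.74 = 137.13 kPa.
Normally consolidated clay, so the full stress increment lies on the virgin compression line:
S_c = C_c·H/(1+e₀)·log₁₀(σ'_f/σ'_0) = 0.26×5.3/(1+0.74)×log₁₀(137.13/24.394)
    = 0.79195 × 0.74985 = 0.5938 m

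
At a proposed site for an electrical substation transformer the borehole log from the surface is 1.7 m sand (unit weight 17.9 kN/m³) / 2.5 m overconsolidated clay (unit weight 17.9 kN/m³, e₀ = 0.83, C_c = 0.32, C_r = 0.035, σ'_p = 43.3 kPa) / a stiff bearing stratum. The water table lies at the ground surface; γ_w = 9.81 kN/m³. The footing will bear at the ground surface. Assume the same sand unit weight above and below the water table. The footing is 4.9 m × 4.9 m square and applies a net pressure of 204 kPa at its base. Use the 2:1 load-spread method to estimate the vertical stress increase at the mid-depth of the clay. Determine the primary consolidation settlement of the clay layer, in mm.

Mid-depth of clay below the ground surface: z = 1.7 + 2.5/2 = 2.95 m.
Total vertical stress at mid-clay: σ_v = 17.9×1.7 + 17.9×1.25 = 52.805 kPa.
Pore pressure: u = 9.81×(2.95 − 0) = 28.94 kPa.
Initial effective stress: σ'_0 = σ_v − u = 52.805 − 28.94 = 23.865 kPa.
Stress increase at mid-clay by the 2:1 spreading method:
Δσ = qBL/((B+z)(L+z)) = 204×4.9×4.9/((4.9+2.95)(4.9+2.95)) = 79.485 kPa
Final effective stress: σ'_f = 23.865 + 79.485 = 103.35 kPa.
σ'_f = 103.35 > σ'_p = 43.3 kPa, so the stress path crosses the preconsolidation pressure — recompression up to σ'_p, then virgin compression beyond:
S_c = H/(1+e₀)·[C_r·log₁₀(σ'_p/σ'_0) + C_c·log₁₀(σ'_f/σ'_p)]
    = 2.5/1.83 × [0.035×log₁₀(43.3/23.865) + 0.32×log₁₀(103.35/43.3)]
    = 1.3661 × [0.0090554 + 0.1209] = 0.1775 m

S_c ≈ 178 mm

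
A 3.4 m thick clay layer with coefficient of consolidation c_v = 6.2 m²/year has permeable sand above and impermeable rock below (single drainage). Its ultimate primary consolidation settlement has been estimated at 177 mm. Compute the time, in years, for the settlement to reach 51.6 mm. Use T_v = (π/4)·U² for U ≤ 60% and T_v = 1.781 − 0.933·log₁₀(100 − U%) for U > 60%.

t ≈ 0.124 years

Drainage path length: H_d = H = 3.4 m (single drainage).
U = S(t)/S_ult = 51.6/177 = 0.2915.
U ≤ 60%: T_v = (π/4)·U² = (π/4)×0.29153² = 0.066749.
t = T_v·H_d²/c_v = 0.066749×3.4²/6.2 = 0.1245 years.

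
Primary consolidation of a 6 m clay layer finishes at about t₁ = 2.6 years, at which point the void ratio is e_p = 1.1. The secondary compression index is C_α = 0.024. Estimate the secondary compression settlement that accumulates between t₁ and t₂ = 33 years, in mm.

S_s ≈ 75.7 mm

Secondary compression: S_s = C_α·H/(1+e_p)·log₁₀(t₂/t₁)
S_s = 0.024×6/(1+1.1)×log₁₀(33/2.6)
    = 0.06857 × 1.104 = 0.07567 m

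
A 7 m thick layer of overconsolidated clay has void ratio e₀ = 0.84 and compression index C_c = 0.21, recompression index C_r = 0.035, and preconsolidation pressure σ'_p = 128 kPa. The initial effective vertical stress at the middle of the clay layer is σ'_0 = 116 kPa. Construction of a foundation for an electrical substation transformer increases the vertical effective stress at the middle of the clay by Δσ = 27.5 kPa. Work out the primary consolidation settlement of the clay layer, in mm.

Final effective stress: σ'_f = 116 + 27.5 = 143.5 kPa.
σ'_f = 143.5 > σ'_p = 128 kPa, so the stress path crosses the preconsolidation pressure — recompression up to σ'_p, then virgin compression beyond:
S_c = H/(1+e₀)·[C_r·log₁₀(σ'_p/σ'_0) + C_c·log₁₀(σ'_f/σ'_p)]
    = 7/1.84 × [0.035×log₁₀(128/116) + 0.21×log₁₀(143.5/128)]
    = 3.8043 × [0.0014963 + 0.010425] = 0.04535 m

S_c ≈ 45.4 mm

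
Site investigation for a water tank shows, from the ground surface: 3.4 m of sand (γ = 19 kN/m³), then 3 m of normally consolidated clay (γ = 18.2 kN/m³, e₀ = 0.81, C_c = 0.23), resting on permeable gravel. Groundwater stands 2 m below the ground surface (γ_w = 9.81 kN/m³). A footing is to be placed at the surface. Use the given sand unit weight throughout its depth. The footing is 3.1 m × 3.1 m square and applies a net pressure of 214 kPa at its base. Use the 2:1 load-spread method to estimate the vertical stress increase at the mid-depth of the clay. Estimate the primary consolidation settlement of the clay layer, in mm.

Mid-depth of clay below the ground surface: z = 3.4 + 3/2 = 4.9 m.
Total vertical stress at mid-clay: σ_v = 19×3.4 + 18.2×1.5 = 91.9 kPa.
Pore pressure: u = 9.81×(4.9 − 2) = 28.449 kPa.
Initial effective stress: σ'_0 = σ_v − u = 91.9 − 28.449 = 63.451 kPa.
Stress increase at mid-clay by the 2:1 spreading method:
Δσ = qBL/((B+z)(L+z)) = 214×3.1×3.1/((3.1+4.9)(3.1+4.9)) = 32.133 kPa
Final effective stress: σ'_f = σ'_0 + Δσ = 63.451 + 32.133 = 95.584 kPa.
Normally consolidated clay, so the full stress increment lies on the virgin compression line:
S_c = C_c·H/(1+e₀)·log₁₀(σ'_f/σ'_0) = 0.23×3/(1+0.81)×log₁₀(95.584/63.451)
    = 0.38122 × 0.17795 = 0.06784 m

S_c ≈ 67.8 mm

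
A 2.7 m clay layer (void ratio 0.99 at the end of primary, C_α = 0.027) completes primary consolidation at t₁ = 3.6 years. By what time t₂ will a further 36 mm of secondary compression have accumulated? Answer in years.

S_s = C_α·H/(1+e_p)·log₁₀(t₂/t₁) ⇒ log₁₀(t₂/t₁) = S_s·(1+e_p)/(C_α·H).
log₁₀(t₂/t₁) = 0.036 × (1+0.99) / (0.027×2.7) = 0.9827
t₂ = t₁ × 10^0.9827 = 3.6 × 9.61 = 34.6 years

t₂ ≈ 34.6 years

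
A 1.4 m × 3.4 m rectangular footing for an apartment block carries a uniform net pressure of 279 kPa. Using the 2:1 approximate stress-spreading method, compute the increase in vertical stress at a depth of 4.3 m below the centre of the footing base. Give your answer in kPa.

By the 2:1 method the load spreads at 1 horizontal : 2 vertical, so at depth z the loaded area has grown by z in each plan dimension:
Δσ = qBL/((B+z)(L+z)) = 279×1.4×3.4/((1.4+4.3)(3.4+4.3)) = 30.258 kPa

Δσ_z ≈ 30.3 kPa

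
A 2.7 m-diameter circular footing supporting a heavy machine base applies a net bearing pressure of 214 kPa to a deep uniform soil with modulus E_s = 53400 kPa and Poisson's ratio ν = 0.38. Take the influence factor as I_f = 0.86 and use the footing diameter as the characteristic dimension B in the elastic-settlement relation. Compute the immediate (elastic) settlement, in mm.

Immediate (elastic) settlement: S_e = q·B·(1−ν²)/E_s · I_f.
S_e = 214 × 2.7 × (1 − 0.38²) / 53400 × 0.86
    = 214 × 2.7 × 0.8556 / 53400 × 0.86
    = 0.007962 m = 7.962 mm

S_e ≈ 7.96 mm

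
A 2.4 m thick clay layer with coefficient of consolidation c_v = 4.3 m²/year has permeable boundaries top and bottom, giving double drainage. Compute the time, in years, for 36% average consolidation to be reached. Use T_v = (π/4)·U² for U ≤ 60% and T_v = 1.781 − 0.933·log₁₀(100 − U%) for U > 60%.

t ≈ 0.0341 years

Drainage path length: H_d = H/2 = 1.2 m (double drainage).
U ≤ 60%: T_v = (π/4)·U² = (π/4)×0.36² = 0.10179.
t = T_v·H_d²/c_v = 0.10179×1.2²/4.3 = 0.03409 years.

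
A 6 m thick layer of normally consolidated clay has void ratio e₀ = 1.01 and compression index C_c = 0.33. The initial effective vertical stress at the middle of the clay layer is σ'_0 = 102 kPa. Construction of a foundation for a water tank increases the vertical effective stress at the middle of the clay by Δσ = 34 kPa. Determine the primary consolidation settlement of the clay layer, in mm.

S_c ≈ 123 mm

Final effective stress: σ'_f = σ'_0 + Δσ = 102 + 34 = 136 kPa.
Normally consolidated clay, so the full stress increment lies on the virgin compression line:
S_c = C_c·H/(1+e₀)·log₁₀(σ'_f/σ'_0) = 0.33×6/(1+1.01)×log₁₀(136/102)
    = 0.98507 × 0.12494 = 0.1231 m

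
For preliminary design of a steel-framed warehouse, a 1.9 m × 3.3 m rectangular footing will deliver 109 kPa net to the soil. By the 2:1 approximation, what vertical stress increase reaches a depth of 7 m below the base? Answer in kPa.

Δσ_z ≈ 7.46 kPa

By the 2:1 method the load spreads at 1 horizontal : 2 vertical, so at depth z the loaded area has grown by z in each plan dimension:
Δσ = qBL/((B+z)(L+z)) = 109×1.9×3.3/((1.9+7)(3.3+7)) = 7.4553 kPa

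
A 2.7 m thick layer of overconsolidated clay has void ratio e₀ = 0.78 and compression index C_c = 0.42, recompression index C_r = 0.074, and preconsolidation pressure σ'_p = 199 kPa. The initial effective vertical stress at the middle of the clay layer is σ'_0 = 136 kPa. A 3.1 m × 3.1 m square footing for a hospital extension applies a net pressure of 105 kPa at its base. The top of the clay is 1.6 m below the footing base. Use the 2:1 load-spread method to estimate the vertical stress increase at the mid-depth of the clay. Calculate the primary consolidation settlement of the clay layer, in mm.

S_c ≈ 9 mm

Mid-depth of clay below the footing base: z = 1.6 + 2.7/2 = 2.95 m.
Stress increase at mid-clay by the 2:1 spreading method:
Δσ = qBL/((B+z)(L+z)) = 105×3.1×3.1/((3.1+2.95)(3.1+2.95)) = 27.568 kPa
Final effective stress: σ'_f = 136 + 27.568 = 163.57 kPa.
σ'_f = 163.57 ≤ σ'_p = 199 kPa, so the clay remains overconsolidated and only the recompression index applies:
S_c = C_r·H/(1+e₀)·log₁₀(σ'_f/σ'_0) = 0.074×2.7/1.78×log₁₀(163.57/136)
    = 0.11225 × 0.080165 = 0.008999 m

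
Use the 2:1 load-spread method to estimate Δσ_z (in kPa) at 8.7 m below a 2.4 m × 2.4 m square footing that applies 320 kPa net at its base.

By the 2:1 method the load spreads at 1 horizontal : 2 vertical, so at depth z the loaded area has grown by z in each plan dimension:
Δσ = qBL/((B+z)(L+z)) = 320×2.4×2.4/((2.4+8.7)(2.4+8.7)) = 14.96 kPa

Δσ_z ≈ 15 kPa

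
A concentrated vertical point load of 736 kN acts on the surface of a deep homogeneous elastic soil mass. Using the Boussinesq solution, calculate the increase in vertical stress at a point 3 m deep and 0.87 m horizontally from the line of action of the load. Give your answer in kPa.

Δσ_z ≈ 31.9 kPa

Boussinesq vertical stress below a point load on an elastic half-space:
Δσ_z = 3P/(2πz²) · [1 + (r/z)²]^(−5/2)
r/z = 0.87/3 = 0.29; [1+(r/z)²]^(−5/2) = 0.8172.
Δσ_z = 3×736/(2π×3²) × 0.8172 = 39.046 × 0.8172 = 31.91 kPa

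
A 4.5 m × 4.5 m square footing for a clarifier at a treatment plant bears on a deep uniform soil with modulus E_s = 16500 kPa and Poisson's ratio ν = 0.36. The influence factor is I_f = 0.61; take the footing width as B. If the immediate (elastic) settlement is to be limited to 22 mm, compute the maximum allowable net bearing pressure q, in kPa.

S_e = q·B·(1−ν²)/E_s · I_f  ⇒  q = S_e·E_s / (B·(1−ν²)·I_f).
q = 0.022 × 16500 / (4.5 × 0.8704 × 0.61) = 151.9 kPa

q ≈ 152 kPa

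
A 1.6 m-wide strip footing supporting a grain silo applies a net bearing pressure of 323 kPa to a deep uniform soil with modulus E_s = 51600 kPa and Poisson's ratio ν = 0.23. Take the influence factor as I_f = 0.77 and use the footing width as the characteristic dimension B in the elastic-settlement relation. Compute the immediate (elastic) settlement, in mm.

Immediate (elastic) settlement: S_e = q·B·(1−ν²)/E_s · I_f.
S_e = 323 × 1.6 × (1 − 0.23²) / 51600 × 0.77
    = 323 × 1.6 × 0.9471 / 51600 × 0.77
    = 0.007304 m = 7.304 mm

S_e ≈ 7.3 mm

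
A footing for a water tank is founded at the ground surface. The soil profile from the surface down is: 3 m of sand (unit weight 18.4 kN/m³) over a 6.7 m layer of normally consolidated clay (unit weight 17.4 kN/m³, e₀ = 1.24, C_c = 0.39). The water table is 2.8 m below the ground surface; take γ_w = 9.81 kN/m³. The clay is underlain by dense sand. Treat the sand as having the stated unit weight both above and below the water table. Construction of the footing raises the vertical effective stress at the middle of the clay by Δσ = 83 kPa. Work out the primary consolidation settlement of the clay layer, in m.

Mid-depth of clay below the ground surface: z = 3 + 6.7/2 = 6.35 m.
Total vertical stress at mid-clay: σ_v = 18.4×3 + 17.4×3.35 = 113.49 kPa.
Pore pressure: u = 9.81×(6.35 − 2.8) = 34.825 kPa.
Initial effective stress: σ'_0 = σ_v − u = 113.49 − 34.825 = 78.665 kPa.
Final effective stress: σ'_f = σ'_0 + Δσ = 78.665 + 83 = 161.67 kPa.
Normally consolidated clay, so the full stress increment lies on the virgin compression line:
S_c = C_c·H/(1+e₀)·log₁₀(σ'_f/σ'_0) = 0.39×6.7/(1+1.24)×log₁₀(161.67/78.665)
    = 1.1665 × 0.31285 = 0.3649 m

S_c ≈ 0.365 m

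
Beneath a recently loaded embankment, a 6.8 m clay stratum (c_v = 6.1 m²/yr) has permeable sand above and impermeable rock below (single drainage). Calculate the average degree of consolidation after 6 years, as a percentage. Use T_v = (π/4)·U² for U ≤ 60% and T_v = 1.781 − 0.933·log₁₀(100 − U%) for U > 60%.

Drainage path length: H_d = H = 6.8 m (single drainage).
T_v = c_v·t/H_d² = 6.1×6/6.8² = 0.79152.
T_v = 0.79152 corresponds to the U > 60% branch:
U = 1 − 10^((1.781 − T_v)/0.933)/100 = 0.885

U ≈ 88.5 %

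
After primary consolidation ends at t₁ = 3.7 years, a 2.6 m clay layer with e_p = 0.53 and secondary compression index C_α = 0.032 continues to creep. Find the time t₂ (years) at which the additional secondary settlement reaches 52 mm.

S_s = C_α·H/(1+e_p)·log₁₀(t₂/t₁) ⇒ log₁₀(t₂/t₁) = S_s·(1+e_p)/(C_α·H).
log₁₀(t₂/t₁) = 0.052 × (1+0.53) / (0.032×2.6) = 0.9562
t₂ = t₁ × 10^0.9562 = 3.7 × 9.042 = 33.45 years

t₂ ≈ 33.5 years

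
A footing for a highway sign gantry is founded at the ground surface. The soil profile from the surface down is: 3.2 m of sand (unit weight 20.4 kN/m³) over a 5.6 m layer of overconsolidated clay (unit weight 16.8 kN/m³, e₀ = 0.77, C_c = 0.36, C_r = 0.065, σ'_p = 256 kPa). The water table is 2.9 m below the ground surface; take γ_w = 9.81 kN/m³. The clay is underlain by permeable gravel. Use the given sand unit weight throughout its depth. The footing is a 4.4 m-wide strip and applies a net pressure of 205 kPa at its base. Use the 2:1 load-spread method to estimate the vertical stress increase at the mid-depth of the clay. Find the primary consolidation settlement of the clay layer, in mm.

S_c ≈ 64.5 mm

Mid-depth of clay below the ground surface: z = 3.2 + 5.6/2 = 6 m.
Total vertical stress at mid-clay: σ_v = 20.4×3.2 + 16.8×2.8 = 112.32 kPa.
Pore pressure: u = 9.81×(6 − 2.9) = 30.411 kPa.
Initial effective stress: σ'_0 = σ_v − u = 112.32 − 30.411 = 81.909 kPa.
Stress increase at mid-clay by the 2:1 spreading method:
Δσ = qB/(B+z) = 205×4.4/(4.4+6) = 86.731 kPa
Final effective stress: σ'_f = 81.909 + 86.731 = 168.64 kPa.
σ'_f = 168.64 ≤ σ'_p = 256 kPa, so the clay remains overconsolidated and only the recompression index applies:
S_c = C_r·H/(1+e₀)·log₁₀(σ'_f/σ'_0) = 0.065×5.6/1.77×log₁₀(168.64/81.909)
    = 0.20565 × 0.31363 = 0.0645 m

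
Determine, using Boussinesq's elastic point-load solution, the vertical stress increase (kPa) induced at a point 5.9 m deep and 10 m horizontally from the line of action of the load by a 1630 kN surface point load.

Boussinesq vertical stress below a point load on an elastic half-space:
Δσ_z = 3P/(2πz²) · [1 + (r/z)²]^(−5/2)
r/z = 10/5.9 = 1.6949; [1+(r/z)²]^(−5/2) = 0.033881.
Δσ_z = 3×1630/(2π×5.9²) × 0.033881 = 22.358 × 0.033881 = 0.7575 kPa

Δσ_z ≈ 0.758 kPa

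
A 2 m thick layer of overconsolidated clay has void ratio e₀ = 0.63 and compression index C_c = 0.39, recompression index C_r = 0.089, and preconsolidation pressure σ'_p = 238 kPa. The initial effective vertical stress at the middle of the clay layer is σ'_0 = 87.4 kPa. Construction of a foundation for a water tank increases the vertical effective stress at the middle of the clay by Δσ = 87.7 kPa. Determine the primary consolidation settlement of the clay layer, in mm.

S_c ≈ 33 mm

Final effective stress: σ'_f = 87.4 + 87.7 = 175.1 kPa.
σ'_f = 175.1 ≤ σ'_p = 238 kPa, so the clay remains overconsolidated and only the recompression index applies:
S_c = C_r·H/(1+e₀)·log₁₀(σ'_f/σ'_0) = 0.089×2/1.63×log₁₀(175.1/87.4)
    = 0.1092 × 0.30177 = 0.03295 m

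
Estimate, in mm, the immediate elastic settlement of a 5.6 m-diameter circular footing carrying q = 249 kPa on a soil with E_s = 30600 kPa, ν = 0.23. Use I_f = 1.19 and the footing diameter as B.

S_e ≈ 51.4 mm

Immediate (elastic) settlement: S_e = q·B·(1−ν²)/E_s · I_f.
S_e = 249 × 5.6 × (1 − 0.23²) / 30600 × 1.19
    = 249 × 5.6 × 0.9471 / 30600 × 1.19
    = 0.05136 m = 51.36 mm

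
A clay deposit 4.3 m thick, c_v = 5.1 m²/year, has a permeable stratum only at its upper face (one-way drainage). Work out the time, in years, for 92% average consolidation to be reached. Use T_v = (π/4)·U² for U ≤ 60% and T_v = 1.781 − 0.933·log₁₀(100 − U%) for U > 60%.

t ≈ 3.4 years

Drainage path length: H_d = H = 4.3 m (single drainage).
U > 60%: T_v = 1.781 − 0.933·log₁₀(100 − 92) = 0.93842.
t = T_v·H_d²/c_v = 0.93842×4.3²/5.1 = 3.402 years.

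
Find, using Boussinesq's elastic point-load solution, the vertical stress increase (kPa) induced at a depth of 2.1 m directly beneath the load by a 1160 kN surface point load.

Boussinesq vertical stress below a point load on an elastic half-space:
Δσ_z = 3P/(2πz²) · [1 + (r/z)²]^(−5/2)
r/z = 0/2.1 = 0; [1+(r/z)²]^(−5/2) = 1.
Δσ_z = 3×1160/(2π×2.1²) × 1 = 125.59 × 1 = 125.6 kPa

Δσ_z ≈ 126 kPa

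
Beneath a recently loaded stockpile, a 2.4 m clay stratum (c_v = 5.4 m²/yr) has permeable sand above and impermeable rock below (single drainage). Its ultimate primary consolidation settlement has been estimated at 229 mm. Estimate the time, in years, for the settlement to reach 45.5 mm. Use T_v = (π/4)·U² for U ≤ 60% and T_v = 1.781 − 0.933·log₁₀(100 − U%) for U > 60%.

t ≈ 0.0331 years

Drainage path length: H_d = H = 2.4 m (single drainage).
U = S(t)/S_ult = 45.5/229 = 0.1987.
U ≤ 60%: T_v = (π/4)·U² = (π/4)×0.19869² = 0.031006.
t = T_v·H_d²/c_v = 0.031006×2.4²/5.4 = 0.03307 years.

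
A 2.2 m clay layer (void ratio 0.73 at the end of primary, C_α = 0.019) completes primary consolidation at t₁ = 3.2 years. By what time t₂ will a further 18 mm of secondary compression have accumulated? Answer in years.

t₂ ≈ 17.8 years

S_s = C_α·H/(1+e_p)·log₁₀(t₂/t₁) ⇒ log₁₀(t₂/t₁) = S_s·(1+e_p)/(C_α·H).
log₁₀(t₂/t₁) = 0.018 × (1+0.73) / (0.019×2.2) = 0.745
t₂ = t₁ × 10^0.745 = 3.2 × 5.559 = 17.79 years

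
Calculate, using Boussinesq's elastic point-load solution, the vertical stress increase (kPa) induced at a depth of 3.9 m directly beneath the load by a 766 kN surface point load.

Δσ_z ≈ 24 kPa

Boussinesq vertical stress below a point load on an elastic half-space:
Δσ_z = 3P/(2πz²) · [1 + (r/z)²]^(−5/2)
r/z = 0/3.9 = 0; [1+(r/z)²]^(−5/2) = 1.
Δσ_z = 3×766/(2π×3.9²) × 1 = 24.046 × 1 = 24.05 kPa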